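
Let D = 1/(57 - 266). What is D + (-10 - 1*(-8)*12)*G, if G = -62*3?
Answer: -3343165/209 ≈ -15996.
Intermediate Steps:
D = -1/209 (D = 1/(-209) = -1/209 ≈ -0.0047847)
G = -186
D + (-10 - 1*(-8)*12)*G = -1/209 + (-10 - 1*(-8)*12)*(-186) = -1/209 + (-10 + 8*12)*(-186) = -1/209 + (-10 + 96)*(-186) = -1/209 + 86*(-186) = -1/209 - 15996 = -3343165/209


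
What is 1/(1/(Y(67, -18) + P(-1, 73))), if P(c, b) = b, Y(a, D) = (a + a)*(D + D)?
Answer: -4751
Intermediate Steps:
Y(a, D) = 4*D*a (Y(a, D) = (2*a)*(2*D) = 4*D*a)
1/(1/(Y(67, -18) + P(-1, 73))) = 1/(1/(4*(-18)*67 + 73)) = 1/(1/(-4824 + 73)) = 1/(1/(-4751)) = 1/(-1/4751) = -4751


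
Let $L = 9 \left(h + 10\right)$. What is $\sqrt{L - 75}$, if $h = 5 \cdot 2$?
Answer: $\sqrt{105} \approx 10.247$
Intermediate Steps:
$h = 10$
$L = 180$ ($L = 9 \left(10 + 10\right) = 9 \cdot 20 = 180$)
$\sqrt{L - 75} = \sqrt{180 - 75} = \sqrt{105}$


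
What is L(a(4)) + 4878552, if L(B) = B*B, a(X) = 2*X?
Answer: 4878616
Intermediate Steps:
L(B) = B**2
L(a(4)) + 4878552 = (2*4)**2 + 4878552 = 8**2 + 4878552 = 64 + 4878552 = 4878616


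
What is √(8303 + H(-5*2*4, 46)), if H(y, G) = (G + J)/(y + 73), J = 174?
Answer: √74787/3 ≈ 91.157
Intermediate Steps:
H(y, G) = (174 + G)/(73 + y) (H(y, G) = (G + 174)/(y + 73) = (174 + G)/(73 + y))
√(8303 + H(-5*2*4, 46)) = √(8303 + (174 + 46)/(73 - 5*2*4)) = √(8303 + 220/(73 - 10*4)) = √(8303 + 220/(73 - 40)) = √(8303 + 220/33) = √(8303 + (1/33)*220) = √(8303 + 20/3) = √(24929/3) = √74787/3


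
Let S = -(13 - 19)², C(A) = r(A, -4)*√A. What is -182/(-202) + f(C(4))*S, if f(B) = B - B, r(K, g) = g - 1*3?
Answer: 91/101 ≈ 0.90099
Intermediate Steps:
r(K, g) = -3 + g (r(K, g) = g - 3 = -3 + g)
C(A) = -7*√A (C(A) = (-3 - 4)*√A = -7*√A)
f(B) = 0
S = -36 (S = -1*(-6)² = -1*36 = -36)
-182/(-202) + f(C(4))*S = -182/(-202) + 0*(-36) = -182*(-1/202) + 0 = 91/101 + 0 = 91/101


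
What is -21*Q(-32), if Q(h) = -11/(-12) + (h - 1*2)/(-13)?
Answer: -3857/52 ≈ -74.173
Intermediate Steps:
Q(h) = 167/156 - h/13 (Q(h) = -11*(-1/12) + (h - 2)*(-1/13) = 11/12 + (-2 + h)*(-1/13) = 11/12 + (2/13 - h/13) = 167/156 - h/13)
-21*Q(-32) = -21*(167/156 - 1/13*(-32)) = -21*(167/156 + 32/13) = -21*551/156 = -3857/52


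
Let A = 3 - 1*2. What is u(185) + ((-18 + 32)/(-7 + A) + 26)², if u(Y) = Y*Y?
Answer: 313066/9 ≈ 34785.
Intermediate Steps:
u(Y) = Y²
A = 1 (A = 3 - 2 = 1)
u(185) + ((-18 + 32)/(-7 + A) + 26)² = 185² + ((-18 + 32)/(-7 + 1) + 26)² = 34225 + (14/(-6) + 26)² = 34225 + (14*(-⅙) + 26)² = 34225 + (-7/3 + 26)² = 34225 + (71/3)² = 34225 + 5041/9 = 313066/9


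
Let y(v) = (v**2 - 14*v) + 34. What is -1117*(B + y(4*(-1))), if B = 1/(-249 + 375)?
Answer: -14919769/126 ≈ -1.1841e+5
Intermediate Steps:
y(v) = 34 + v**2 - 14*v
B = 1/126 ≈ 0.0079365
-1117*(B + y(4*(-1))) = -1117*(1/126 + (34 + (4*(-1))**2 - 56*(-1))) = -1117*(1/126 + (34 + (-4)**2 - 14*(-4))) = -1117*(1/126 + (34 + 16 + 56)) = -1117*(1/126 + 106) = -1117*13357/126 = -14919769/126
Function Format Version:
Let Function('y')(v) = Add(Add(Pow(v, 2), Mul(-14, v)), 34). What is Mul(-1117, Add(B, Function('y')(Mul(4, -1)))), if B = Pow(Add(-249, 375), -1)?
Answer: Rational(-14919769, 126) ≈ -1.1841e+5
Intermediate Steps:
Function('y')(v) = Add(34, Pow(v, 2), Mul(-14, v))
B = Rational(1, 126) (B = Pow(126, -1) = Rational(1, 126) ≈ 0.0079365)
Mul(-1117, Add(B, Function('y')(Mul(4, -1)))) = Mul(-1117, Add(Rational(1, 126), Add(34, Pow(Mul(4, -1), 2), Mul(-14, Mul(4, -1))))) = Mul(-1117, Add(Rational(1, 126), Add(34, Pow(-4, 2), Mul(-14, -4)))) = Mul(-1117, Add(Rational(1, 126), Add(34, 16, 56))) = Mul(-1117, Add(Rational(1, 126), 106)) = Mul(-1117, Rational(13357, 126)) = Rational(-14919769, 126)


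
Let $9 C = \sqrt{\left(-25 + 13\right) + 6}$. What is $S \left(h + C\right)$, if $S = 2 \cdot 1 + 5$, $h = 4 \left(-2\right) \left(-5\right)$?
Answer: $280 + \frac{7 i \sqrt{6}}{9} \approx 280.0 + 1.9052 i$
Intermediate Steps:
$h = 40$ ($h = \left(-8\right) \left(-5\right) = 40$)
$S = 7$ ($S = 2 + 5 = 7$)
$C = \frac{i \sqrt{6}}{9}$ ($C = \frac{\sqrt{\left(-25 + 13\right) + 6}}{9} = \frac{\sqrt{-12 + 6}}{9} = \frac{\sqrt{-6}}{9} = \frac{i \sqrt{6}}{9} \approx 0.27217 i$)
$S \left(h + C\right) = 7 \left(40 + \frac{i \sqrt{6}}{9}\right) = 280 + \frac{7 i \sqrt{6}}{9}$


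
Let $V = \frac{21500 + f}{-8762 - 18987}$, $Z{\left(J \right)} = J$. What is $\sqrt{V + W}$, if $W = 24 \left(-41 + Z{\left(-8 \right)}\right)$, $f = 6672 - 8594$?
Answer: $\frac{i \sqrt{906071503098}}{27749} \approx 34.303 i$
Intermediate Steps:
$f = -1922$ ($f = 6672 - 8594 = -1922$)
$V = - \frac{19578}{27749}$ ($V = \frac{21500 - 1922}{-8762 - 18987} = \frac{19578}{-27749} = 19578 \left(- \frac{1}{27749}\right) = - \frac{19578}{27749} \approx -0.70554$)
$W = -1176$ ($W = 24 \left(-41 - 8\right) = 24 \left(-49\right) = -1176$)
$\sqrt{V + W} = \sqrt{- \frac{19578}{27749} - 1176} = \sqrt{- \frac{32652402}{27749}} = \frac{i \sqrt{906071503098}}{27749}$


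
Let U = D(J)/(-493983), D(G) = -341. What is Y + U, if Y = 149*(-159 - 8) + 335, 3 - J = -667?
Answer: -12126294343/493983 ≈ -24548.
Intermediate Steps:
J = 670 (J = 3 - 1*(-667) = 3 + 667 = 670)
Y = -24548 (Y = 149*(-167) + 335 = -24883 + 335 = -24548)
U = 341/493983 (U = -341/(-493983) = -341*(-1/493983) = 341/493983 ≈ 0.00069031)
Y + U = -24548 + 341/493983 = -12126294343/493983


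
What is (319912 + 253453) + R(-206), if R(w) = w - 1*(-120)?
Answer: 573279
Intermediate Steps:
R(w) = 120 + w (R(w) = w + 120 = 120 + w)
(319912 + 253453) + R(-206) = (319912 + 253453) + (120 - 206) = 573365 - 86 = 573279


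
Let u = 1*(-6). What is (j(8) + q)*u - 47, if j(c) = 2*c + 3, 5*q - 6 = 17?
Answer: -943/5 ≈ -188.60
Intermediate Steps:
q = 23/5 (q = 6/5 + (⅕)*17 = 6/5 + 17/5 = 23/5 ≈ 4.6000)
u = -6
j(c) = 3 + 2*c
(j(8) + q)*u - 47 = ((3 + 2*8) + 23/5)*(-6) - 47 = ((3 + 16) + 23/5)*(-6) - 47 = (19 + 23/5)*(-6) - 47 = (118/5)*(-6) - 47 = -708/5 - 47 = -943/5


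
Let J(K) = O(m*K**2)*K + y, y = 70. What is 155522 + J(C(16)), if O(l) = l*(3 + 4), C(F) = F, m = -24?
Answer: -532536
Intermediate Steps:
O(l) = 7*l (O(l) = l*7 = 7*l)
J(K) = 70 - 168*K**3 (J(K) = (7*(-24*K**2))*K + 70 = (-168*K**2)*K + 70 = -168*K**3 + 70 = 70 - 168*K**3)
155522 + J(C(16)) = 155522 + (70 - 168*16**3) = 155522 + (70 - 168*4096) = 155522 + (70 - 688128) = 155522 - 688058 = -532536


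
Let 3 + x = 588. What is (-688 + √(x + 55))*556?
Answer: -382528 + 4448*√10 ≈ -3.6846e+5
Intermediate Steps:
x = 585 (x = -3 + 588 = 585)
(-688 + √(x + 55))*556 = (-688 + √(585 + 55))*556 = (-688 + √640)*556 = (-688 + 8*√10)*556 = -382528 + 4448*√10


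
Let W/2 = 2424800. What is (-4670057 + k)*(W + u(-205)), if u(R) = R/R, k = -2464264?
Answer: -34598610255921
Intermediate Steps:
W = 4849600 (W = 2*2424800 = 4849600)
u(R) = 1
(-4670057 + k)*(W + u(-205)) = (-4670057 - 2464264)*(4849600 + 1) = -7134321*4849601 = -34598610255921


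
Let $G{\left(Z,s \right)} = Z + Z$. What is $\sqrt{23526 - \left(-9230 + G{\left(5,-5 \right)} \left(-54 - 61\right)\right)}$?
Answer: $\sqrt{33906} \approx 184.14$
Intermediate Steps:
$G{\left(Z,s \right)} = 2 Z$
$\sqrt{23526 - \left(-9230 + G{\left(5,-5 \right)} \left(-54 - 61\right)\right)} = \sqrt{23526 - \left(-9230 + 2 \cdot 5 \left(-54 - 61\right)\right)} = \sqrt{23526 - \left(-9230 + 10 \left(-115\right)\right)} = \sqrt{23526 - \left(-9230 - 1150\right)} = \sqrt{23526 - -10380} = \sqrt{23526 + 10380} = \sqrt{33906}$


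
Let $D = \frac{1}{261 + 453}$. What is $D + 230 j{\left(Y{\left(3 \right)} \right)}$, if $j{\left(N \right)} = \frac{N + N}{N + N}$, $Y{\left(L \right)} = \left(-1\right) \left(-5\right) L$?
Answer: $\frac{164221}{714} \approx 230.0$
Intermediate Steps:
$D = \frac{1}{714} \approx 0.0014006$
$Y{\left(L \right)} = 5 L$
$j{\left(N \right)} = 1$ ($j{\left(N \right)} = \frac{2 N}{2 N} = 2 N \frac{1}{2 N} = 1$)
$D + 230 j{\left(Y{\left(3 \right)} \right)} = \frac{1}{714} + 230 \cdot 1 = \frac{1}{714} + 230 = \frac{164221}{714}$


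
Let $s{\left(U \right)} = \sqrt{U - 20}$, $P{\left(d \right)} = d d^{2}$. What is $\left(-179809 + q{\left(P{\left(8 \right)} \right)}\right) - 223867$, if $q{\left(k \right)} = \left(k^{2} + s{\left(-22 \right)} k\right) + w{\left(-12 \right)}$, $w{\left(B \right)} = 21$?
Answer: $-141511 + 512 i \sqrt{42} \approx -1.4151 \cdot 10^{5} + 3318.1 i$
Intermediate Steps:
$P{\left(d \right)} = d^{3}$
$s{\left(U \right)} = \sqrt{-20 + U}$
$q{\left(k \right)} = 21 + k^{2} + i k \sqrt{42}$ ($q{\left(k \right)} = \left(k^{2} + \sqrt{-20 - 22} k\right) + 21 = \left(k^{2} + \sqrt{-42} k\right) + 21 = \left(k^{2} + i \sqrt{42} k\right) + 21 = \left(k^{2} + i k \sqrt{42}\right) + 21 = 21 + k^{2} + i k \sqrt{42}$)
$\left(-179809 + q{\left(P{\left(8 \right)} \right)}\right) - 223867 = \left(-179809 + \left(21 + \left(8^{3}\right)^{2} + i 8^{3} \sqrt{42}\right)\right) - 223867 = \left(-179809 + \left(21 + 512^{2} + i 512 \sqrt{42}\right)\right) - 223867 = \left(-179809 + \left(21 + 262144 + 512 i \sqrt{42}\right)\right) - 223867 = \left(-179809 + \left(262165 + 512 i \sqrt{42}\right)\right) - 223867 = \left(82356 + 512 i \sqrt{42}\right) - 223867 = -141511 + 512 i \sqrt{42}$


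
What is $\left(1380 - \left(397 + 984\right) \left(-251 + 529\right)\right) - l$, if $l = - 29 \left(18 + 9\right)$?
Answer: $-381755$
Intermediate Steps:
$l = -783$ ($l = \left(-29\right) 27 = -783$)
$\left(1380 - \left(397 + 984\right) \left(-251 + 529\right)\right) - l = \left(1380 - \left(397 + 984\right) \left(-251 + 529\right)\right) - -783 = \left(1380 - 1381 \cdot 278\right) + 783 = \left(1380 - 383918\right) + 783 = -382538 + 783 = -381755$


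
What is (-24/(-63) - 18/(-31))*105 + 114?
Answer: 6664/31 ≈ 214.97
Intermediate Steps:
(-24/(-63) - 18/(-31))*105 + 114 = (-24*(-1/63) - 18*(-1/31))*105 + 114 = (8/21 + 18/31)*105 + 114 = (626/651)*105 + 114 = 3130/31 + 114 = 6664/31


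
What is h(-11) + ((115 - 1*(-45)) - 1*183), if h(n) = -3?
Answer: -26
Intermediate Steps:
h(-11) + ((115 - 1*(-45)) - 1*183) = -3 + ((115 - 1*(-45)) - 1*183) = -3 + ((115 + 45) - 183) = -3 + (160 - 183) = -3 - 23 = -26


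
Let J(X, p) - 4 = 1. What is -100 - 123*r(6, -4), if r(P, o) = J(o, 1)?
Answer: -715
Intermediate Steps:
J(X, p) = 5 (J(X, p) = 4 + 1 = 5)
r(P, o) = 5
-100 - 123*r(6, -4) = -100 - 123*5 = -100 - 615 = -715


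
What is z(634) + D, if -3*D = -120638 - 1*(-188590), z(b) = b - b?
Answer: -67952/3 ≈ -22651.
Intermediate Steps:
z(b) = 0
D = -67952/3 (D = -(-120638 - 1*(-188590))/3 = -(-120638 + 188590)/3 = -⅓*67952 = -67952/3 ≈ -22651.)
z(634) + D = 0 - 67952/3 = -67952/3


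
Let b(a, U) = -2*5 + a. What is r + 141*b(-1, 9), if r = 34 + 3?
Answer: -1514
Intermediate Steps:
b(a, U) = -10 + a
r = 37
r + 141*b(-1, 9) = 37 + 141*(-10 - 1) = 37 + 141*(-11) = 37 - 1551 = -1514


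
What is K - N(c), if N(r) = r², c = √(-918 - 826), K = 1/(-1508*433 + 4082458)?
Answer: 5981037537/3429494 ≈ 1744.0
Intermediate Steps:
K = 1/3429494 (K = 1/(-652964 + 4082458) = 1/3429494 ≈ 2.9159e-7)
c = 4*I*√109 (c = √(-1744) = 4*I*√109 ≈ 41.761*I)
K - N(c) = 1/3429494 - (4*I*√109)² = 1/3429494 - 1*(-1744) = 1/3429494 + 1744 = 5981037537/3429494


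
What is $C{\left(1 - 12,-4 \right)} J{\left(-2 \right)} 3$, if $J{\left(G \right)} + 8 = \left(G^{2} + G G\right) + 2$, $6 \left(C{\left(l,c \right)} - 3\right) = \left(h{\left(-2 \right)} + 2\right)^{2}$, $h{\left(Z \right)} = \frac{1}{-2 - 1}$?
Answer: $\frac{187}{9} \approx 20.778$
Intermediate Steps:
$h{\left(Z \right)} = - \frac{1}{3}$ ($h{\left(Z \right)} = \frac{1}{-3} = - \frac{1}{3}$)
$C{\left(l,c \right)} = \frac{187}{54}$ ($C{\left(l,c \right)} = 3 + \frac{\left(- \frac{1}{3} + 2\right)^{2}}{6} = 3 + \frac{\left(\frac{5}{3}\right)^{2}}{6} = 3 + \frac{1}{6} \cdot \frac{25}{9} = 3 + \frac{25}{54} = \frac{187}{54}$)
$J{\left(G \right)} = -6 + 2 G^{2}$ ($J{\left(G \right)} = -8 + \left(\left(G^{2} + G G\right) + 2\right) = -8 + \left(\left(G^{2} + G^{2}\right) + 2\right) = -8 + \left(2 G^{2} + 2\right) = -8 + \left(2 + 2 G^{2}\right) = -6 + 2 G^{2}$)
$C{\left(1 - 12,-4 \right)} J{\left(-2 \right)} 3 = \frac{187 \left(-6 + 2 \left(-2\right)^{2}\right)}{54} \cdot 3 = \frac{187 \left(-6 + 2 \cdot 4\right)}{54} \cdot 3 = \frac{187 \left(-6 + 8\right)}{54} \cdot 3 = \frac{187}{54} \cdot 2 \cdot 3 = \frac{187}{27} \cdot 3 = \frac{187}{9}$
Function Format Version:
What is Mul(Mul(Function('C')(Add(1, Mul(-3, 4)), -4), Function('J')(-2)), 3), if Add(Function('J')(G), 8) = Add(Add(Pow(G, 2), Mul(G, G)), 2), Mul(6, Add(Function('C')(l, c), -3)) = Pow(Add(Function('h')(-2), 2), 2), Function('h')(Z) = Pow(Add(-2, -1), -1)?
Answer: Rational(187, 9) ≈ 20.778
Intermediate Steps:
Function('h')(Z) = Rational(-1, 3) (Function('h')(Z) = Pow(-3, -1) = Rational(-1, 3))
Function('C')(l, c) = Rational(187, 54) (Function('C')(l, c) = Add(3, Mul(Rational(1, 6), Pow(Add(Rational(-1, 3), 2), 2))) = Add(3, Mul(Rational(1, 6), Pow(Rational(5, 3), 2))) = Add(3, Mul(Rational(1, 6), Rational(25, 9))) = Add(3, Rational(25, 54)) = Rational(187, 54))
Function('J')(G) = Add(-6, Mul(2, Pow(G, 2))) (Function('J')(G) = Add(-8, Add(Add(Pow(G, 2), Mul(G, G)), 2)) = Add(-8, Add(Add(Pow(G, 2), Pow(G, 2)), 2)) = Add(-8, Add(Mul(2, Pow(G, 2)), 2)) = Add(-8, Add(2, Mul(2, Pow(G, 2)))) = Add(-6, Mul(2, Pow(G, 2))))
Mul(Mul(Function('C')(Add(1, Mul(-3, 4)), -4), Function('J')(-2)), 3) = Mul(Mul(Rational(187, 54), Add(-6, Mul(2, Pow(-2, 2)))), 3) = Mul(Mul(Rational(187, 54), Add(-6, Mul(2, 4))), 3) = Mul(Mul(Rational(187, 54), Add(-6, 8)), 3) = Mul(Mul(Rational(187, 54), 2), 3) = Mul(Rational(187, 27), 3) = Rational(187, 9)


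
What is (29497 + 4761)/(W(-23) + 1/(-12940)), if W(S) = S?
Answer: -443298520/297621 ≈ -1489.5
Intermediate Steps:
(29497 + 4761)/(W(-23) + 1/(-12940)) = (29497 + 4761)/(-23 + 1/(-12940)) = 34258/(-23 - 1/12940) = 34258/(-297621/12940) = 34258*(-12940/297621) = -443298520/297621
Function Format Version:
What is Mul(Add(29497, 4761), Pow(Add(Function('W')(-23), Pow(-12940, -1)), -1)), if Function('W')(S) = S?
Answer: Rational(-443298520, 297621) ≈ -1489.5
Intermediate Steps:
Mul(Add(29497, 4761), Pow(Add(Function('W')(-23), Pow(-12940, -1)), -1)) = Mul(Add(29497, 4761), Pow(Add(-23, Pow(-12940, -1)), -1)) = Mul(34258, Pow(Add(-23, Rational(-1, 12940)), -1)) = Mul(34258, Pow(Rational(-297621, 12940), -1)) = Mul(34258, Rational(-12940, 297621)) = Rational(-443298520, 297621)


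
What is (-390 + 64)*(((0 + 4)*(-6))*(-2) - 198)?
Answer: 48900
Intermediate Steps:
(-390 + 64)*(((0 + 4)*(-6))*(-2) - 198) = -326*((4*(-6))*(-2) - 198) = -326*(-24*(-2) - 198) = -326*(48 - 198) = -326*(-150) = 48900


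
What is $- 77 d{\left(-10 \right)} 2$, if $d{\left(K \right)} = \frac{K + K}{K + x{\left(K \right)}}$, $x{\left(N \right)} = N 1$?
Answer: $-154$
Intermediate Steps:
$x{\left(N \right)} = N$
$d{\left(K \right)} = 1$ ($d{\left(K \right)} = \frac{K + K}{K + K} = \frac{2 K}{2 K} = 2 K \frac{1}{2 K} = 1$)
$- 77 d{\left(-10 \right)} 2 = \left(-77\right) 1 \cdot 2 = \left(-77\right) 2 = -154$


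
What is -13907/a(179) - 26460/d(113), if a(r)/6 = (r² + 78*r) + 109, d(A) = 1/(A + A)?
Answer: -1654487507027/276672 ≈ -5.9800e+6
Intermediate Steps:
d(A) = 1/(2*A)
a(r) = 654 + 6*r² + 468*r (a(r) = 6*((r² + 78*r) + 109) = 6*(109 + r² + 78*r) = 654 + 6*r² + 468*r)
-13907/a(179) - 26460/d(113) = -13907/(654 + 6*179² + 468*179) - 26460/((½)/113) = -13907/(654 + 6*32041 + 83772) - 26460/((½)*(1/113)) = -13907/(654 + 192246 + 83772) - 26460/1/226 = -13907/276672 - 26460*226 = -13907*1/276672 - 5979960 = -13907/276672 - 5979960 = -1654487507027/276672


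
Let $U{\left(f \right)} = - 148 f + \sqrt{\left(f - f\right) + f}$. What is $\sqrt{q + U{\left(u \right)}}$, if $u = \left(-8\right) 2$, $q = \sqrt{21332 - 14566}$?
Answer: $\sqrt{2368 + \sqrt{6766} + 4 i} \approx 49.5 + 0.0404 i$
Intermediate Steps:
$q = \sqrt{6766} \approx 82.256$
$u = -16$
$U{\left(f \right)} = \sqrt{f} - 148 f$ ($U{\left(f \right)} = - 148 f + \sqrt{0 + f} = - 148 f + \sqrt{f} = \sqrt{f} - 148 f$)
$\sqrt{q + U{\left(u \right)}} = \sqrt{\sqrt{6766} + \left(\sqrt{-16} - -2368\right)} = \sqrt{\sqrt{6766} + \left(4 i + 2368\right)} = \sqrt{\sqrt{6766} + \left(2368 + 4 i\right)} = \sqrt{2368 + \sqrt{6766} + 4 i}$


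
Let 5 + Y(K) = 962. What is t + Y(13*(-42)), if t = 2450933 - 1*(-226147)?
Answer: 2678037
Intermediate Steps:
Y(K) = 957 (Y(K) = -5 + 962 = 957)
t = 2677080 (t = 2450933 + 226147 = 2677080)
t + Y(13*(-42)) = 2677080 + 957 = 2678037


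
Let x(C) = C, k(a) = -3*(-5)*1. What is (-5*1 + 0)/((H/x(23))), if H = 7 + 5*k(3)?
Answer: -115/82 ≈ -1.4024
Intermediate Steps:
k(a) = 15 (k(a) = 15*1 = 15)
H = 82 (H = 7 + 5*15 = 7 + 75 = 82)
(-5*1 + 0)/((H/x(23))) = (-5*1 + 0)/((82/23)) = (-5 + 0)/((82*(1/23))) = -5/82/23 = -5*23/82 = -115/82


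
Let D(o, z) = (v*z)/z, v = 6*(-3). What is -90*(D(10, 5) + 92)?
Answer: -6660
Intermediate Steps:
v = -18
D(o, z) = -18 (D(o, z) = (-18*z)/z = -18)
-90*(D(10, 5) + 92) = -90*(-18 + 92) = -90*74 = -6660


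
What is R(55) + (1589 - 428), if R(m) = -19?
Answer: 1142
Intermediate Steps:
R(55) + (1589 - 428) = -19 + (1589 - 428) = -19 + 1161 = 1142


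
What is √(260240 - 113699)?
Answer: √146541 ≈ 382.81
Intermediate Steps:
√(260240 - 113699) = √146541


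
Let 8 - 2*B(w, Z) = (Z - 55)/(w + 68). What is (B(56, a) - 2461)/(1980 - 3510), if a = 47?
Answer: 38083/23715 ≈ 1.6059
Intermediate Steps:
B(w, Z) = 4 - (-55 + Z)/(2*(68 + w)) (B(w, Z) = 4 - (Z - 55)/(2*(w + 68)) = 4 - (-55 + Z)/(2*(68 + w)))
(B(56, a) - 2461)/(1980 - 3510) = ((599 - 1*47 + 8*56)/(2*(68 + 56)) - 2461)/(1980 - 3510) = ((1/2)*(599 - 47 + 448)/124 - 2461)/(-1530) = ((1/2)*(1/124)*1000 - 2461)*(-1/1530) = (125/31 - 2461)*(-1/1530) = -76166/31*(-1/1530) = 38083/23715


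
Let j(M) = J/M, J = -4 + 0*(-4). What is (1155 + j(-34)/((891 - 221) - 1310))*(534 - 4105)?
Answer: -22437303629/5440 ≈ -4.1245e+6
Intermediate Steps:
J = -4 (J = -4 + 0 = -4)
j(M) = -4/M
(1155 + j(-34)/((891 - 221) - 1310))*(534 - 4105) = (1155 + (-4/(-34))/((891 - 221) - 1310))*(534 - 4105) = (1155 + (-4*(-1/34))/(670 - 1310))*(-3571) = (1155 + (2/17)/(-640))*(-3571) = (1155 + (2/17)*(-1/640))*(-3571) = (1155 - 1/5440)*(-3571) = (6283199/5440)*(-3571) = -22437303629/5440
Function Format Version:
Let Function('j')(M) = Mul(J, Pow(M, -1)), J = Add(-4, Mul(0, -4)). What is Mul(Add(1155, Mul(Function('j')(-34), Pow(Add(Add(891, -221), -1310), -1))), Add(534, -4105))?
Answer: Rational(-22437303629, 5440) ≈ -4.1245e+6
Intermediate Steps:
J = -4 (J = Add(-4, 0) = -4)
Function('j')(M) = Mul(-4, Pow(M, -1))
Mul(Add(1155, Mul(Function('j')(-34), Pow(Add(Add(891, -221), -1310), -1))), Add(534, -4105)) = Mul(Add(1155, Mul(Mul(-4, Pow(-34, -1)), Pow(Add(Add(891, -221), -1310), -1))), Add(534, -4105)) = Mul(Add(1155, Mul(Mul(-4, Rational(-1, 34)), Pow(Add(670, -1310), -1))), -3571) = Mul(Add(1155, Mul(Rational(2, 17), Pow(-640, -1))), -3571) = Mul(Add(1155, Mul(Rational(2, 17), Rational(-1, 640))), -3571) = Mul(Add(1155, Rational(-1, 5440)), -3571) = Mul(Rational(6283199, 5440), -3571) = Rational(-22437303629, 5440)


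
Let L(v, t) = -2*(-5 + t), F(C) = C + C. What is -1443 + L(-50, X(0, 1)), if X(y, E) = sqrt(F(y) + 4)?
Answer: -1437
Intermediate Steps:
F(C) = 2*C
X(y, E) = sqrt(4 + 2*y) (X(y, E) = sqrt(2*y + 4) = sqrt(4 + 2*y))
L(v, t) = 10 - 2*t
-1443 + L(-50, X(0, 1)) = -1443 + (10 - 2*sqrt(4 + 2*0)) = -1443 + (10 - 2*sqrt(4 + 0)) = -1443 + (10 - 2*sqrt(4)) = -1443 + (10 - 2*2) = -1443 + (10 - 4) = -1443 + 6 = -1437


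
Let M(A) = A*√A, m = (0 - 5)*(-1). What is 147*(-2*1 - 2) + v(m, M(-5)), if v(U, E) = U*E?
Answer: -588 - 25*I*√5 ≈ -588.0 - 55.902*I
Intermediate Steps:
m = 5 (m = -5*(-1) = 5)
M(A) = A^(3/2)
v(U, E) = E*U
147*(-2*1 - 2) + v(m, M(-5)) = 147*(-2*1 - 2) + (-5)^(3/2)*5 = 147*(-2 - 2) - 5*I*√5*5 = 147*(-4) - 25*I*√5 = -588 - 25*I*√5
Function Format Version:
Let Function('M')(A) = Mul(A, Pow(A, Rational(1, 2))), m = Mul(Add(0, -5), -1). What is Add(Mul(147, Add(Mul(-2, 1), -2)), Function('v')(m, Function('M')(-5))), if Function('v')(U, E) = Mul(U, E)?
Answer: Add(-588, Mul(-25, I, Pow(5, Rational(1, 2)))) ≈ Add(-588.00, Mul(-55.902, I))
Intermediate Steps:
m = 5 (m = Mul(-5, -1) = 5)
Function('M')(A) = Pow(A, Rational(3, 2))
Function('v')(U, E) = Mul(E, U)
Add(Mul(147, Add(Mul(-2, 1), -2)), Function('v')(m, Function('M')(-5))) = Add(Mul(147, Add(Mul(-2, 1), -2)), Mul(Pow(-5, Rational(3, 2)), 5)) = Add(Mul(147, Add(-2, -2)), Mul(Mul(-5, I, Pow(5, Rational(1, 2))), 5)) = Add(Mul(147, -4), Mul(-25, I, Pow(5, Rational(1, 2)))) = Add(-588, Mul(-25, I, Pow(5, Rational(1, 2))))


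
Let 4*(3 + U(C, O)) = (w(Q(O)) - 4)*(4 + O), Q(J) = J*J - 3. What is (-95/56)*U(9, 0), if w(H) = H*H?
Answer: -95/28 ≈ -3.3929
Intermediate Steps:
Q(J) = -3 + J² (Q(J) = J² - 3 = -3 + J²)
w(H) = H²
U(C, O) = -3 + (-4 + (-3 + O²)²)*(4 + O)/4 (U(C, O) = -3 + (((-3 + O²)² - 4)*(4 + O))/4 = -3 + ((-4 + (-3 + O²)²)*(4 + O))/4 = -3 + (-4 + (-3 + O²)²)*(4 + O)/4)
(-95/56)*U(9, 0) = (-95/56)*(-7 + (-3 + 0²)² - 1*0 + (¼)*0*(-3 + 0²)²) = (-95*1/56)*(-7 + (-3 + 0)² + 0 + (¼)*0*(-3 + 0)²) = -95*(-7 + (-3)² + 0 + (¼)*0*(-3)²)/56 = -95*(-7 + 9 + 0 + (¼)*0*9)/56 = -95*(-7 + 9 + 0 + 0)/56 = -95/56*2 = -95/28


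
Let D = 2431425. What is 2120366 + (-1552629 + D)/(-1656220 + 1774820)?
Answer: 62869071599/29650 ≈ 2.1204e+6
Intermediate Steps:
2120366 + (-1552629 + D)/(-1656220 + 1774820) = 2120366 + (-1552629 + 2431425)/(-1656220 + 1774820) = 2120366 + 878796/118600 = 2120366 + 878796*(1/118600) = 2120366 + 219699/29650 = 62869071599/29650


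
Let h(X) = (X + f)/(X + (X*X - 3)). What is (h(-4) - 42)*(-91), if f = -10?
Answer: 35672/9 ≈ 3963.6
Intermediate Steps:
h(X) = (-10 + X)/(-3 + X + X**2) (h(X) = (X - 10)/(X + (X*X - 3)) = (-10 + X)/(X + (X**2 - 3)) = (-10 + X)/(X + (-3 + X**2)) = (-10 + X)/(-3 + X + X**2))
(h(-4) - 42)*(-91) = ((-10 - 4)/(-3 - 4 + (-4)**2) - 42)*(-91) = (-14/(-3 - 4 + 16) - 42)*(-91) = (-14/9 - 42)*(-91) = -392/9*(-91) = 35672/9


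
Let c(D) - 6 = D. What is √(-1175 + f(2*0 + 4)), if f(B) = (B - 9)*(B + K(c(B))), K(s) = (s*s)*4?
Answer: 3*I*√355 ≈ 56.524*I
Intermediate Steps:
c(D) = 6 + D
K(s) = 4*s² (K(s) = s²*4 = 4*s²)
f(B) = (-9 + B)*(B + 4*(6 + B)²) (f(B) = (B - 9)*(B + 4*(6 + B)²) = (-9 + B)*(B + 4*(6 + B)²))
√(-1175 + f(2*0 + 4)) = √(-1175 + (-1296 - 297*(2*0 + 4) + 4*(2*0 + 4)³ + 13*(2*0 + 4)²)) = √(-1175 + (-1296 - 297*(0 + 4) + 4*(0 + 4)³ + 13*(0 + 4)²)) = √(-1175 + (-1296 - 297*4 + 4*4³ + 13*4²)) = √(-1175 + (-1296 - 1188 + 4*64 + 13*16)) = √(-1175 + (-1296 - 1188 + 256 + 208)) = √(-1175 - 2020) = √(-3195) = 3*I*√355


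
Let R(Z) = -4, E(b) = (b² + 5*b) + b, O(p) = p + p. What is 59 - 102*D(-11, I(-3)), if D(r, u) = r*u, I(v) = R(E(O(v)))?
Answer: -4429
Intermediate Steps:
O(p) = 2*p
E(b) = b² + 6*b
I(v) = -4
59 - 102*D(-11, I(-3)) = 59 - (-1122)*(-4) = 59 - 102*44 = 59 - 4488 = -4429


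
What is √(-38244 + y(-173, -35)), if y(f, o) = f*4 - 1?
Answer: I*√38937 ≈ 197.32*I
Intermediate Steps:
y(f, o) = -1 + 4*f (y(f, o) = 4*f - 1 = -1 + 4*f)
√(-38244 + y(-173, -35)) = √(-38244 + (-1 + 4*(-173))) = √(-38244 + (-1 - 692)) = √(-38244 - 693) = √(-38937) = I*√38937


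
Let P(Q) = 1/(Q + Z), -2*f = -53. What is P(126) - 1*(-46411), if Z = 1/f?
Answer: 310025533/6680 ≈ 46411.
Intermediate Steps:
f = 53/2 (f = -1/2*(-53) = 53/2 ≈ 26.500)
Z = 2/53 (Z = 1/(53/2) = 2/53 ≈ 0.037736)
P(Q) = 1/(2/53 + Q) (P(Q) = 1/(Q + 2/53) = 1/(2/53 + Q))
P(126) - 1*(-46411) = 53/(2 + 53*126) - 1*(-46411) = 53/(2 + 6678) + 46411 = 53/6680 + 46411 = 310025533/6680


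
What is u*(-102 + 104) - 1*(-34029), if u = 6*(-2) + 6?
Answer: 34017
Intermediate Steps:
u = -6 (u = -12 + 6 = -6)
u*(-102 + 104) - 1*(-34029) = -6*(-102 + 104) - 1*(-34029) = -6*2 + 34029 = -12 + 34029 = 34017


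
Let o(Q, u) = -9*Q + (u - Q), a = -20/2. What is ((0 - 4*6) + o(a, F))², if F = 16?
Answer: 8464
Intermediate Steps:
a = -10 (a = -20*½ = -10)
o(Q, u) = u - 10*Q
((0 - 4*6) + o(a, F))² = ((0 - 4*6) + (16 - 10*(-10)))² = ((0 - 24) + (16 + 100))² = (-24 + 116)² = 92² = 8464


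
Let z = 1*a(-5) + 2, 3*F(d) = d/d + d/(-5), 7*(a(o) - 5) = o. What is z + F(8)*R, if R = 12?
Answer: 136/35 ≈ 3.8857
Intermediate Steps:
a(o) = 5 + o/7
F(d) = ⅓ - d/15 (F(d) = (d/d + d/(-5))/3 = (1 + d*(-⅕))/3 = (1 - d/5)/3 = ⅓ - d/15)
z = 44/7 (z = 1*(5 + (⅐)*(-5)) + 2 = 1*(5 - 5/7) + 2 = 1*(30/7) + 2 = 30/7 + 2 = 44/7 ≈ 6.2857)
z + F(8)*R = 44/7 + (⅓ - 1/15*8)*12 = 44/7 + (⅓ - 8/15)*12 = 44/7 - ⅕*12 = 44/7 - 12/5 = 136/35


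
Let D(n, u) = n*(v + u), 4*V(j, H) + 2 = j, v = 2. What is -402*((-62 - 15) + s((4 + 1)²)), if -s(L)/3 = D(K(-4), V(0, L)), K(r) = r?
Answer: 23718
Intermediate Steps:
V(j, H) = -½ + j/4
D(n, u) = n*(2 + u)
s(L) = 18 (s(L) = -(-12)*(2 + (-½ + (¼)*0)) = -(-12)*(2 + (-½ + 0)) = -(-12)*(2 - ½) = -(-12)*3/2 = -3*(-6) = 18)
-402*((-62 - 15) + s((4 + 1)²)) = -402*((-62 - 15) + 18) = -402*(-77 + 18) = -402*(-59) = 23718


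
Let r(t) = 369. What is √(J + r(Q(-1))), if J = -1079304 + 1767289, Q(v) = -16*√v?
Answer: √688354 ≈ 829.67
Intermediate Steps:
J = 687985
√(J + r(Q(-1))) = √(687985 + 369) = √688354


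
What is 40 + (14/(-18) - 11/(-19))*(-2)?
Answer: 6908/171 ≈ 40.398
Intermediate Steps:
40 + (14/(-18) - 11/(-19))*(-2) = 40 + (14*(-1/18) - 11*(-1/19))*(-2) = 40 + (-7/9 + 11/19)*(-2) = 40 - 34/171*(-2) = 40 + 68/171 = 6908/171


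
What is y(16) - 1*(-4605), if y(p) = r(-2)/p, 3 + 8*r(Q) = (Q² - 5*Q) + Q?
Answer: 589449/128 ≈ 4605.1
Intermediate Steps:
r(Q) = -3/8 - Q/2 + Q²/8 (r(Q) = -3/8 + ((Q² - 5*Q) + Q)/8 = -3/8 + (Q² - 4*Q)/8 = -3/8 + (-Q/2 + Q²/8) = -3/8 - Q/2 + Q²/8)
y(p) = 9/(8*p) (y(p) = (-3/8 - ½*(-2) + (⅛)*(-2)²)/p = (-3/8 + 1 + (⅛)*4)/p = (-3/8 + 1 + ½)/p = 9/(8*p))
y(16) - 1*(-4605) = (9/8)/16 - 1*(-4605) = (9/8)*(1/16) + 4605 = 9/128 + 4605 = 589449/128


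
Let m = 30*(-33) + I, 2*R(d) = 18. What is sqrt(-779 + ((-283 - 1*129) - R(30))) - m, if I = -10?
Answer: 1000 + 20*I*sqrt(3) ≈ 1000.0 + 34.641*I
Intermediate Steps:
R(d) = 9 (R(d) = (1/2)*18 = 9)
m = -1000 (m = 30*(-33) - 10 = -990 - 10 = -1000)
sqrt(-779 + ((-283 - 1*129) - R(30))) - m = sqrt(-779 + ((-283 - 1*129) - 1*9)) - 1*(-1000) = sqrt(-779 + ((-283 - 129) - 9)) + 1000 = sqrt(-779 + (-412 - 9)) + 1000 = sqrt(-779 - 421) + 1000 = sqrt(-1200) + 1000 = 20*I*sqrt(3) + 1000 = 1000 + 20*I*sqrt(3)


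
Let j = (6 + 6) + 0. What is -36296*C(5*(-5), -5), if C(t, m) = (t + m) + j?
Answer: 653328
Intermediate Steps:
j = 12 (j = 12 + 0 = 12)
C(t, m) = 12 + m + t (C(t, m) = (t + m) + 12 = (m + t) + 12 = 12 + m + t)
-36296*C(5*(-5), -5) = -36296*(12 - 5 + 5*(-5)) = -36296*(12 - 5 - 25) = -36296*(-18) = 653328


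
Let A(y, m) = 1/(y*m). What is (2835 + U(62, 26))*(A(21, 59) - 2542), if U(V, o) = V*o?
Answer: -14005991039/1239 ≈ -1.1304e+7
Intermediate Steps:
A(y, m) = 1/(m*y)
(2835 + U(62, 26))*(A(21, 59) - 2542) = (2835 + 62*26)*(1/(59*21) - 2542) = (2835 + 1612)*((1/59)*(1/21) - 2542) = 4447*(1/1239 - 2542) = 4447*(-3149537/1239) = -14005991039/1239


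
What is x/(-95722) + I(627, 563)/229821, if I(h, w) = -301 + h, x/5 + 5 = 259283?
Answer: -148953220409/10999462881 ≈ -13.542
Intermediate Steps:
x = 1296390 (x = -25 + 5*259283 = -25 + 1296415 = 1296390)
x/(-95722) + I(627, 563)/229821 = 1296390/(-95722) + (-301 + 627)/229821 = 1296390*(-1/95722) + 326*(1/229821) = -648195/47861 + 326/229821 = -148953220409/10999462881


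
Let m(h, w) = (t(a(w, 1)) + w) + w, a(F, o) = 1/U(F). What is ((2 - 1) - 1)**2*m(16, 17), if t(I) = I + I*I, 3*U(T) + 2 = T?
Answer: 0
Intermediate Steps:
U(T) = -2/3 + T/3
a(F, o) = 1/(-2/3 + F/3)
t(I) = I + I**2
m(h, w) = 2*w + 3*(1 + 3/(-2 + w))/(-2 + w) (m(h, w) = ((3/(-2 + w))*(1 + 3/(-2 + w)) + w) + w = (3*(1 + 3/(-2 + w))/(-2 + w) + w) + w = (w + 3*(1 + 3/(-2 + w))/(-2 + w)) + w = 2*w + 3*(1 + 3/(-2 + w))/(-2 + w))
((2 - 1) - 1)**2*m(16, 17) = ((2 - 1) - 1)**2*((3 + 3*17 + 2*17*(-2 + 17)**2)/(-2 + 17)**2) = (1 - 1)**2*((3 + 51 + 2*17*15**2)/15**2) = 0**2*((3 + 51 + 2*17*225)/225) = 0*((3 + 51 + 7650)/225) = 0*((1/225)*7704) = 0*(856/25) = 0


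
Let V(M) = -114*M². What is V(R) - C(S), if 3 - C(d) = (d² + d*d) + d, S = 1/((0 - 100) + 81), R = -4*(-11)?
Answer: -79675244/361 ≈ -2.2071e+5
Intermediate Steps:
R = 44
S = -1/19 (S = 1/(-100 + 81) = 1/(-19) = -1/19 ≈ -0.052632)
C(d) = 3 - d - 2*d² (C(d) = 3 - ((d² + d*d) + d) = 3 - ((d² + d²) + d) = 3 - (2*d² + d) = 3 - (d + 2*d²) = 3 + (-d - 2*d²) = 3 - d - 2*d²)
V(R) - C(S) = -114*44² - (3 - 1*(-1/19) - 2*(-1/19)²) = -114*1936 - (3 + 1/19 - 2*1/361) = -220704 - (3 + 1/19 - 2/361) = -220704 - 1*1100/361 = -220704 - 1100/361 = -79675244/361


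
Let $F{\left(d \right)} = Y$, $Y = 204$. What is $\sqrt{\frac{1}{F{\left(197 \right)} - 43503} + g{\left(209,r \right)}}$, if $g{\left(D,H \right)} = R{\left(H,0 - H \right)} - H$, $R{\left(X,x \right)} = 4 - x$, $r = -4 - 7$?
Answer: $\frac{\sqrt{833241145}}{14433} \approx 2.0$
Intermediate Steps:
$F{\left(d \right)} = 204$
$r = -11$ ($r = -4 - 7 = -11$)
$g{\left(D,H \right)} = 4$ ($g{\left(D,H \right)} = \left(4 - \left(0 - H\right)\right) - H = \left(4 - - H\right) - H = \left(4 + H\right) - H = 4$)
$\sqrt{\frac{1}{F{\left(197 \right)} - 43503} + g{\left(209,r \right)}} = \sqrt{\frac{1}{204 - 43503} + 4} = \sqrt{\frac{1}{-43299} + 4} = \sqrt{- \frac{1}{43299} + 4} = \sqrt{\frac{173195}{43299}} = \frac{\sqrt{833241145}}{14433}$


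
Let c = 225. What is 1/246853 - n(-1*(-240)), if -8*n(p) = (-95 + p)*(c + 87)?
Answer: 1395953716/246853 ≈ 5655.0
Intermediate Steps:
n(p) = 3705 - 39*p (n(p) = -(-95 + p)*(225 + 87)/8 = -(-95 + p)*312/8 = -(-29640 + 312*p)/8 = 3705 - 39*p)
1/246853 - n(-1*(-240)) = 1/246853 - (3705 - (-39)*(-240)) = 1/246853 - (3705 - 39*240) = 1/246853 - (3705 - 9360) = 1/246853 - 1*(-5655) = 1/246853 + 5655 = 1395953716/246853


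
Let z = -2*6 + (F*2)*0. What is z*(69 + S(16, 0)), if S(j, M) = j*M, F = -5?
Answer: -828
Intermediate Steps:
z = -12 (z = -2*6 - 5*2*0 = -12 - 10*0 = -12 + 0 = -12)
S(j, M) = M*j
z*(69 + S(16, 0)) = -12*(69 + 0*16) = -12*(69 + 0) = -12*69 = -828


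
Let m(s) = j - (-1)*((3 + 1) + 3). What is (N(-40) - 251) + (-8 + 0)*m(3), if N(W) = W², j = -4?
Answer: 1325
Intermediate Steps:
m(s) = 3 (m(s) = -4 - (-1)*((3 + 1) + 3) = -4 - (-1)*(4 + 3) = -4 - (-1)*7 = -4 - 1*(-7) = -4 + 7 = 3)
(N(-40) - 251) + (-8 + 0)*m(3) = ((-40)² - 251) + (-8 + 0)*3 = (1600 - 251) - 8*3 = 1349 - 24 = 1325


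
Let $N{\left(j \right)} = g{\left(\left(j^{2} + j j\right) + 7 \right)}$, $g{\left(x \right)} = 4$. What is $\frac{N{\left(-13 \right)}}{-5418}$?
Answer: $- \frac{2}{2709} \approx -0.00073828$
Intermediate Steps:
$N{\left(j \right)} = 4$
$\frac{N{\left(-13 \right)}}{-5418} = \frac{4}{-5418} = 4 \left(- \frac{1}{5418}\right) = - \frac{2}{2709}$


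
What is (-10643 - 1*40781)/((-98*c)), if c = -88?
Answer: -3214/539 ≈ -5.9629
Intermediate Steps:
(-10643 - 1*40781)/((-98*c)) = (-10643 - 1*40781)/((-98*(-88))) = (-10643 - 40781)/8624 = -51424*1/8624 = -3214/539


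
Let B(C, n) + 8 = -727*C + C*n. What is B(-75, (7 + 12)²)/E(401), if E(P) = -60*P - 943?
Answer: -27442/25003 ≈ -1.0975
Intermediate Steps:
E(P) = -943 - 60*P
B(C, n) = -8 - 727*C + C*n (B(C, n) = -8 + (-727*C + C*n) = -8 - 727*C + C*n)
B(-75, (7 + 12)²)/E(401) = (-8 - 727*(-75) - 75*(7 + 12)²)/(-943 - 60*401) = (-8 + 54525 - 75*19²)/(-943 - 24060) = (-8 + 54525 - 75*361)/(-25003) = (-8 + 54525 - 27075)*(-1/25003) = 27442*(-1/25003) = -27442/25003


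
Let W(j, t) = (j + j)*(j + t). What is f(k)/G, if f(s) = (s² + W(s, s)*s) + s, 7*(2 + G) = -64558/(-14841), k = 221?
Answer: -2245232127411/71608 ≈ -3.1354e+7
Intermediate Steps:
W(j, t) = 2*j*(j + t) (W(j, t) = (2*j)*(j + t) = 2*j*(j + t))
G = -143216/103887 (G = -2 + (-64558/(-14841))/7 = -2 + (-64558*(-1/14841))/7 = -2 + (⅐)*(64558/14841) = -2 + 64558/103887 = -143216/103887 ≈ -1.3786)
f(s) = s + s² + 4*s³ (f(s) = (s² + (2*s*(s + s))*s) + s = (s² + (2*s*(2*s))*s) + s = (s² + (4*s²)*s) + s = (s² + 4*s³) + s = s + s² + 4*s³)
f(k)/G = (221*(1 + 221 + 4*221²))/(-143216/103887) = (221*(1 + 221 + 4*48841))*(-103887/143216) = (221*(1 + 221 + 195364))*(-103887/143216) = (221*195586)*(-103887/143216) = 43224506*(-103887/143216) = -2245232127411/71608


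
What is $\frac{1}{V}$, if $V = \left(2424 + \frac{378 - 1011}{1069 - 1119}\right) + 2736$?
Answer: $\frac{50}{258633} \approx 0.00019332$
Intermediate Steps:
$V = \frac{258633}{50}$ ($V = \left(2424 - \frac{633}{-50}\right) + 2736 = \left(2424 - - \frac{633}{50}\right) + 2736 = \left(2424 + \frac{633}{50}\right) + 2736 = \frac{121833}{50} + 2736 = \frac{258633}{50} \approx 5172.7$)
$\frac{1}{V} = \frac{1}{\frac{258633}{50}} = \frac{50}{258633}$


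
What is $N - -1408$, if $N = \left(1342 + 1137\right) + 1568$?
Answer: $5455$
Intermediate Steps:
$N = 4047$ ($N = 2479 + 1568 = 4047$)
$N - -1408 = 4047 - -1408 = 4047 + 1408 = 5455$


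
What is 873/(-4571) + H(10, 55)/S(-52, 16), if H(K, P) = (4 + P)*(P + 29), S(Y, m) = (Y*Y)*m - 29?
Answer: -15090279/197627185 ≈ -0.076357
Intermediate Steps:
S(Y, m) = -29 + m*Y² (S(Y, m) = Y²*m - 29 = m*Y² - 29 = -29 + m*Y²)
H(K, P) = (4 + P)*(29 + P)
873/(-4571) + H(10, 55)/S(-52, 16) = 873/(-4571) + (116 + 55² + 33*55)/(-29 + 16*(-52)²) = 873*(-1/4571) + (116 + 3025 + 1815)/(-29 + 16*2704) = -873/4571 + 4956/(-29 + 43264) = -873/4571 + 4956/43235 = -15090279/197627185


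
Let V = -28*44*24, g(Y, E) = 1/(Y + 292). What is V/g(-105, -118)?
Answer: -5529216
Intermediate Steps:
g(Y, E) = 1/(292 + Y)
V = -29568 (V = -1232*24 = -29568)
V/g(-105, -118) = -29568/(1/(292 - 105)) = -29568/(1/187) = -29568/1/187 = -29568*187 = -5529216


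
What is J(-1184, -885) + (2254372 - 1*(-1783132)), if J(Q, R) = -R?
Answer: 4038389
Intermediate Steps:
J(-1184, -885) + (2254372 - 1*(-1783132)) = -1*(-885) + (2254372 - 1*(-1783132)) = 885 + (2254372 + 1783132) = 885 + 4037504 = 4038389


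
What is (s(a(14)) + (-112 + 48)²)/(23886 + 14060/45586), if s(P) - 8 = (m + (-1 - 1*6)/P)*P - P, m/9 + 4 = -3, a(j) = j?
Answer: 72960393/544440628 ≈ 0.13401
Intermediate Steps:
m = -63 (m = -36 + 9*(-3) = -36 - 27 = -63)
s(P) = 8 - P + P*(-63 - 7/P) (s(P) = 8 + ((-63 + (-1 - 1*6)/P)*P - P) = 8 + ((-63 + (-1 - 6)/P)*P - P) = 8 + ((-63 - 7/P)*P - P) = 8 + (P*(-63 - 7/P) - P) = 8 + (-P + P*(-63 - 7/P)) = 8 - P + P*(-63 - 7/P))
(s(a(14)) + (-112 + 48)²)/(23886 + 14060/45586) = ((1 - 64*14) + (-112 + 48)²)/(23886 + 14060/45586) = ((1 - 896) + (-64)²)/(23886 + 14060*(1/45586)) = (-895 + 4096)/(23886 + 7030/22793) = 3201/(544440628/22793) = 3201*(22793/544440628) = 72960393/544440628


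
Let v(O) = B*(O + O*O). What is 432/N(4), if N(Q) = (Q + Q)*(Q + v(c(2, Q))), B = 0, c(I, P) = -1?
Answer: 27/2 ≈ 13.500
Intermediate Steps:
v(O) = 0 (v(O) = 0*(O + O*O) = 0*(O + O²) = 0)
N(Q) = 2*Q² (N(Q) = (Q + Q)*(Q + 0) = (2*Q)*Q = 2*Q²)
432/N(4) = 432/(2*4²) = 432/(2*16) = 432/32 = (1/32)*432 = 27/2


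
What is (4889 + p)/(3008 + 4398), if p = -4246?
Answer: 643/7406 ≈ 0.086821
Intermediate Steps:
(4889 + p)/(3008 + 4398) = (4889 - 4246)/(3008 + 4398) = 643/7406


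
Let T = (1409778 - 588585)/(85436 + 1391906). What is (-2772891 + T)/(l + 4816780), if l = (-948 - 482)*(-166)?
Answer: -1365502504843/2488907614240 ≈ -0.54864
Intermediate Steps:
l = 237380 (l = -1430*(-166) = 237380)
T = 821193/1477342 ≈ 0.55586
(-2772891 + T)/(l + 4816780) = (-2772891 + 821193/1477342)/(237380 + 4816780) = -4096507514529/1477342/5054160 = -4096507514529/1477342*1/5054160 = -1365502504843/2488907614240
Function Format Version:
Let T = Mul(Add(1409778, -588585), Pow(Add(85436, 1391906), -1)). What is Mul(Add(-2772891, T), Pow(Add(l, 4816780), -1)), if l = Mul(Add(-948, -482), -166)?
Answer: Rational(-1365502504843, 2488907614240) ≈ -0.54864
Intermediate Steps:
l = 237380 (l = Mul(-1430, -166) = 237380)
T = Rational(821193, 1477342) (T = Mul(821193, Pow(1477342, -1)) = Mul(821193, Rational(1, 1477342)) = Rational(821193, 1477342) ≈ 0.55586)
Mul(Add(-2772891, T), Pow(Add(l, 4816780), -1)) = Mul(Add(-2772891, Rational(821193, 1477342)), Pow(Add(237380, 4816780), -1)) = Mul(Rational(-4096507514529, 1477342), Pow(5054160, -1)) = Mul(Rational(-4096507514529, 1477342), Rational(1, 5054160)) = Rational(-1365502504843, 2488907614240)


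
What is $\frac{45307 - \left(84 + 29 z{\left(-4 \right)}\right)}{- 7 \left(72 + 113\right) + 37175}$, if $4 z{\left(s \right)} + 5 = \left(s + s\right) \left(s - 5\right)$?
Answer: $\frac{178949}{143520} \approx 1.2469$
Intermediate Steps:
$z{\left(s \right)} = - \frac{5}{4} + \frac{s \left(-5 + s\right)}{2}$ ($z{\left(s \right)} = - \frac{5}{4} + \frac{\left(s + s\right) \left(s - 5\right)}{4} = - \frac{5}{4} + \frac{2 s \left(-5 + s\right)}{4} = - \frac{5}{4} + \frac{s \left(-5 + s\right)}{2}$)
$\frac{45307 - \left(84 + 29 z{\left(-4 \right)}\right)}{- 7 \left(72 + 113\right) + 37175} = \frac{45307 - \left(84 + 29 \left(- \frac{5}{4} + \frac{\left(-4\right)^{2}}{2} - -10\right)\right)}{- 7 \left(72 + 113\right) + 37175} = \frac{45307 - \left(84 + 29 \left(- \frac{5}{4} + \frac{1}{2} \cdot 16 + 10\right)\right)}{\left(-7\right) 185 + 37175} = \frac{45307 - \left(84 + 29 \left(- \frac{5}{4} + 8 + 10\right)\right)}{-1295 + 37175} = \frac{45307 - \frac{2279}{4}}{35880} = \left(45307 - \frac{2279}{4}\right) \frac{1}{35880} = \frac{178949}{4} \cdot \frac{1}{35880} = \frac{178949}{143520}$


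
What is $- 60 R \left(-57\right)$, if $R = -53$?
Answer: $-181260$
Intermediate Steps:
$- 60 R \left(-57\right) = \left(-60\right) \left(-53\right) \left(-57\right) = 3180 \left(-57\right) = -181260$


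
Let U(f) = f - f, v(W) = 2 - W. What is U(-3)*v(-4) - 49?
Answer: -49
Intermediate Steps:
U(f) = 0
U(-3)*v(-4) - 49 = 0*(2 - 1*(-4)) - 49 = 0*(2 + 4) - 49 = 0*6 - 49 = 0 - 49 = -49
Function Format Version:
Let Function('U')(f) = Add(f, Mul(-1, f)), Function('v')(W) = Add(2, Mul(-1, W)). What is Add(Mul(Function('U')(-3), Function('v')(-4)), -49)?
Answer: -49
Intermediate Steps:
Function('U')(f) = 0
Add(Mul(Function('U')(-3), Function('v')(-4)), -49) = Add(Mul(0, Add(2, Mul(-1, -4))), -49) = Add(Mul(0, Add(2, 4)), -49) = Add(Mul(0, 6), -49) = Add(0, -49) = -49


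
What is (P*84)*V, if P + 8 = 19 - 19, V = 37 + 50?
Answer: -58464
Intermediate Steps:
V = 87
P = -8 (P = -8 + (19 - 19) = -8 + 0 = -8)
(P*84)*V = -8*84*87 = -672*87 = -58464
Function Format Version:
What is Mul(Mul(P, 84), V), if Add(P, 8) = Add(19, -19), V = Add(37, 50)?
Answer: -58464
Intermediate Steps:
V = 87
P = -8 (P = Add(-8, Add(19, -19)) = Add(-8, 0) = -8)
Mul(Mul(P, 84), V) = Mul(Mul(-8, 84), 87) = Mul(-672, 87) = -58464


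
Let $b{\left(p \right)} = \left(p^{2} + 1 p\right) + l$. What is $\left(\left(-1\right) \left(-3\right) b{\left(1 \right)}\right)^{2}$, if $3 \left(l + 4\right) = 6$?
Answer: $0$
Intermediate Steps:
$l = -2$ ($l = -4 + \frac{1}{3} \cdot 6 = -4 + 2 = -2$)
$b{\left(p \right)} = -2 + p + p^{2}$ ($b{\left(p \right)} = \left(p^{2} + 1 p\right) - 2 = \left(p^{2} + p\right) - 2 = \left(p + p^{2}\right) - 2 = -2 + p + p^{2}$)
$\left(\left(-1\right) \left(-3\right) b{\left(1 \right)}\right)^{2} = \left(\left(-1\right) \left(-3\right) \left(-2 + 1 + 1^{2}\right)\right)^{2} = \left(3 \left(-2 + 1 + 1\right)\right)^{2} = \left(3 \cdot 0\right)^{2} = 0^{2} = 0$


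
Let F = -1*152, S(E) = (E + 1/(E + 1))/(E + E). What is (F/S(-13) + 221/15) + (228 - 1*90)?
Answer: -351673/2355 ≈ -149.33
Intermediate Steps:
S(E) = (E + 1/(1 + E))/(2*E) (S(E) = (E + 1/(1 + E))/((2*E)) = (E + 1/(1 + E))*(1/(2*E)) = (E + 1/(1 + E))/(2*E))
F = -152
(F/S(-13) + 221/15) + (228 - 1*90) = (-152*(-26*(1 - 13)/(1 - 13 + (-13)²)) + 221/15) + (228 - 1*90) = (-152*312/(1 - 13 + 169) + 221*(1/15)) + (228 - 90) = (-152/((½)*(-1/13)*(-1/12)*157) + 221/15) + 138 = (-152/157/312 + 221/15) + 138 = (-152*312/157 + 221/15) + 138 = (-47424/157 + 221/15) + 138 = -676663/2355 + 138 = -351673/2355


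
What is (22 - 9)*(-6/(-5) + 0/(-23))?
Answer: 78/5 ≈ 15.600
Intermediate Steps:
(22 - 9)*(-6/(-5) + 0/(-23)) = 13*(-6*(-1/5) + 0*(-1/23)) = 13*(6/5 + 0) = 13*(6/5) = 78/5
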